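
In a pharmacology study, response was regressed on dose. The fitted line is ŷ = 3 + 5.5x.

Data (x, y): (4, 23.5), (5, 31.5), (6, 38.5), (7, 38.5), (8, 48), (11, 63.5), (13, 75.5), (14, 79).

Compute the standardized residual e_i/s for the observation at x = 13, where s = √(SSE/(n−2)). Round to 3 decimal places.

x=4: ŷ = 3 + 5.5·4 = 25; e = 23.5 − 25 = -1.5
x=5: ŷ = 3 + 5.5·5 = 30.5; e = 31.5 − 30.5 = 1
x=6: ŷ = 3 + 5.5·6 = 36; e = 38.5 − 36 = 2.5
x=7: ŷ = 3 + 5.5·7 = 41.5; e = 38.5 − 41.5 = -3
x=8: ŷ = 3 + 5.5·8 = 47; e = 48 − 47 = 1
x=11: ŷ = 3 + 5.5·11 = 63.5; e = 63.5 − 63.5 = 0
x=13: ŷ = 3 + 5.5·13 = 74.5; e = 75.5 − 74.5 = 1
x=14: ŷ = 3 + 5.5·14 = 80; e = 79 − 80 = -1
SSE = 2.25 + 1 + 6.25 + 9 + 1 + 0 + 1 + 1 = 21.5
s = √(21.5/6) = 1.89297
e/s = 1 / 1.89297 = 0.528

0.528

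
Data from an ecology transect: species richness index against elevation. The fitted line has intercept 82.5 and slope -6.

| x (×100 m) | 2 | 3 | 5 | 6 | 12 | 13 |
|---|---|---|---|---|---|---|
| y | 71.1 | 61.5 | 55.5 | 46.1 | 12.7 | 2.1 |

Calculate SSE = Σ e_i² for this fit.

x=2: ŷ = 82.5 − 6·2 = 70.5; e = 71.1 − 70.5 = 0.6
x=3: ŷ = 82.5 − 6·3 = 64.5; e = 61.5 − 64.5 = -3
x=5: ŷ = 82.5 − 6·5 = 52.5; e = 55.5 − 52.5 = 3
x=6: ŷ = 82.5 − 6·6 = 46.5; e = 46.1 − 46.5 = -0.4
x=12: ŷ = 82.5 − 6·12 = 10.5; e = 12.7 − 10.5 = 2.2
x=13: ŷ = 82.5 − 6·13 = 4.5; e = 2.1 − 4.5 = -2.4
SSE = 0.36 + 9 + 9 + 0.16 + 4.84 + 5.76 = 29.12

SSE = 29.12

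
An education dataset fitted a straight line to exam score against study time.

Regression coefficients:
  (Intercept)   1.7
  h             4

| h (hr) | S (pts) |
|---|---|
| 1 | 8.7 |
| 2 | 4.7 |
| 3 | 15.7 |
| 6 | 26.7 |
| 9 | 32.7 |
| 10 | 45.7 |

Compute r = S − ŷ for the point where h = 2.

ŷ = 1.7 + 4·2 = 9.7
r = 4.7 − 9.7 = -5

r = -5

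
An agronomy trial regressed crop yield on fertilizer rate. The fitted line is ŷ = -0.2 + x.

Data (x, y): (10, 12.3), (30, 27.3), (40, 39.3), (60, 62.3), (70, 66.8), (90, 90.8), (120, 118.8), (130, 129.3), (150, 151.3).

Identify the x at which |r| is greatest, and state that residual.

x = 70, r = -3

x=10: ŷ = -0.2 + 10 = 9.8; r = 12.3 − 9.8 = 2.5
x=30: ŷ = -0.2 + 30 = 29.8; r = 27.3 − 29.8 = -2.5
x=40: ŷ = -0.2 + 40 = 39.8; r = 39.3 − 39.8 = -0.5
x=60: ŷ = -0.2 + 60 = 59.8; r = 62.3 − 59.8 = 2.5
x=70: ŷ = -0.2 + 70 = 69.8; r = 66.8 − 69.8 = -3
x=90: ŷ = -0.2 + 90 = 89.8; r = 90.8 − 89.8 = 1
x=120: ŷ = -0.2 + 120 = 119.8; r = 118.8 − 119.8 = -1
x=130: ŷ = -0.2 + 130 = 129.8; r = 129.3 − 129.8 = -0.5
x=150: ŷ = -0.2 + 150 = 149.8; r = 151.3 − 149.8 = 1.5
Largest |r| is 3 at x = 70, residual -3.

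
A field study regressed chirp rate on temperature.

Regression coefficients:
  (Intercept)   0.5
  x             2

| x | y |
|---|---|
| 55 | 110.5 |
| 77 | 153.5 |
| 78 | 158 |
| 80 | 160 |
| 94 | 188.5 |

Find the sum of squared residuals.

x=55: ŷ = 0.5 + 2·55 = 110.5; e = 110.5 − 110.5 = 0
x=77: ŷ = 0.5 + 2·77 = 154.5; e = 153.5 − 154.5 = -1
x=78: ŷ = 0.5 + 2·78 = 156.5; e = 158 − 156.5 = 1.5
x=80: ŷ = 0.5 + 2·80 = 160.5; e = 160 − 160.5 = -0.5
x=94: ŷ = 0.5 + 2·94 = 188.5; e = 188.5 − 188.5 = 0
SSE = 0 + 1 + 2.25 + 0.25 + 0 = 3.5

SSE = 3.5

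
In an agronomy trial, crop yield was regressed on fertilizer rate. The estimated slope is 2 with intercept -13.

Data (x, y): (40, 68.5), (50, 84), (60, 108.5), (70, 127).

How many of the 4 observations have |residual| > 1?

3

x=40: ŷ = -13 + 2·40 = 67; e = 68.5 − 67 = 1.5
x=50: ŷ = -13 + 2·50 = 87; e = 84 − 87 = -3
x=60: ŷ = -13 + 2·60 = 107; e = 108.5 − 107 = 1.5
x=70: ŷ = -13 + 2·70 = 127; e = 127 − 127 = 0
|e| > 1: x=40 (|e|=1.5), x=50 (|e|=3), x=60 (|e|=1.5) → 3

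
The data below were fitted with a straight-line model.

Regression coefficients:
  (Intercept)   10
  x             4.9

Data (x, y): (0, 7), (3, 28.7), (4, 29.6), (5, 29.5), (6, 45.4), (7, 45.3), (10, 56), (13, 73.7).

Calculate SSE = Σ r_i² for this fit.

SSE = 96

x=0: ŷ = 10 + 4.9·0 = 10; r = 7 − 10 = -3
x=3: ŷ = 10 + 4.9·3 = 24.7; r = 28.7 − 24.7 = 4
x=4: ŷ = 10 + 4.9·4 = 29.6; r = 29.6 − 29.6 = 0
x=5: ŷ = 10 + 4.9·5 = 34.5; r = 29.5 − 34.5 = -5
x=6: ŷ = 10 + 4.9·6 = 39.4; r = 45.4 − 39.4 = 6
x=7: ŷ = 10 + 4.9·7 = 44.3; r = 45.3 − 44.3 = 1
x=10: ŷ = 10 + 4.9·10 = 59; r = 56 − 59 = -3
x=13: ŷ = 10 + 4.9·13 = 73.7; r = 73.7 − 73.7 = 0
SSE = 9 + 16 + 0 + 25 + 36 + 1 + 9 + 0 = 96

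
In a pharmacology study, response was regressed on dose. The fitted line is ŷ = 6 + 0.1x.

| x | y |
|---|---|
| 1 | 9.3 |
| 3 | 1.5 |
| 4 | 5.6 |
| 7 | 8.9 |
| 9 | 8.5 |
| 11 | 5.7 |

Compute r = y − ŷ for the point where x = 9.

ŷ = 6 + 0.1·9 = 6.9
r = 8.5 − 6.9 = 1.6

r = 1.6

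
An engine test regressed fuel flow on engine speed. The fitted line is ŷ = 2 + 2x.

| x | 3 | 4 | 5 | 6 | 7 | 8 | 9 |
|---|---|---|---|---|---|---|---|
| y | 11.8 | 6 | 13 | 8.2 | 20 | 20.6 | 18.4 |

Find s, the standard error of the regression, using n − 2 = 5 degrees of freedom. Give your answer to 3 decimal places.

x=3: ŷ = 2 + 2·3 = 8; e = 11.8 − 8 = 3.8
x=4: ŷ = 2 + 2·4 = 10; e = 6 − 10 = -4
x=5: ŷ = 2 + 2·5 = 12; e = 13 − 12 = 1
x=6: ŷ = 2 + 2·6 = 14; e = 8.2 − 14 = -5.8
x=7: ŷ = 2 + 2·7 = 16; e = 20 − 16 = 4
x=8: ŷ = 2 + 2·8 = 18; e = 20.6 − 18 = 2.6
x=9: ŷ = 2 + 2·9 = 20; e = 18.4 − 20 = -1.6
SSE = 14.44 + 16 + 1 + 33.64 + 16 + 6.76 + 2.56 = 90.4
s = √(90.4/5) = √18.08 ≈ 4.252

s = 4.252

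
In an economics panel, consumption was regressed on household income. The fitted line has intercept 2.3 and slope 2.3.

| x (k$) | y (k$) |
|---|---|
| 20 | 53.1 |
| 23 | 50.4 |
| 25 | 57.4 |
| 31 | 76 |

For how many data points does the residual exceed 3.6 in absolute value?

x=20: ŷ = 2.3 + 2.3·20 = 48.3; r = 53.1 − 48.3 = 4.8
x=23: ŷ = 2.3 + 2.3·23 = 55.2; r = 50.4 − 55.2 = -4.8
x=25: ŷ = 2.3 + 2.3·25 = 59.8; r = 57.4 − 59.8 = -2.4
x=31: ŷ = 2.3 + 2.3·31 = 73.6; r = 76 − 73.6 = 2.4
|r| > 3.6: x=20 (|r|=4.8), x=23 (|r|=4.8) → 2

2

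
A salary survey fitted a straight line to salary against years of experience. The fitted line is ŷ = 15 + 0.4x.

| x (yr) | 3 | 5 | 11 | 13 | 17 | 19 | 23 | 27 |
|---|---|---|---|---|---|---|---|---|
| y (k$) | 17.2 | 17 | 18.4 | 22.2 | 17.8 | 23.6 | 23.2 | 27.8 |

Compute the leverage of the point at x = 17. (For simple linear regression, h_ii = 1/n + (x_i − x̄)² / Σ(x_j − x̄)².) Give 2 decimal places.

x̄ = (3 + 5 + 11 + 13 + 17 + 19 + 23 + 27)/8 = 14.75
Σ(x − x̄)² = 138.062 + 95.0625 + 14.0625 + 3.0625 + 5.0625 + 18.0625 + 68.0625 + 150.062 = 491.5
h = 1/8 + (2.25)²/491.5 = 0.125 + 0.0103001 = 0.14

h = 0.14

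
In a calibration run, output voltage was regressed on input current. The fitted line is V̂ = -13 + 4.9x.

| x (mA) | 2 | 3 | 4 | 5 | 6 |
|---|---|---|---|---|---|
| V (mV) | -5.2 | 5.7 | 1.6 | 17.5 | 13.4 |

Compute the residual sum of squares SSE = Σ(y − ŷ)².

x=2: V̂ = -13 + 4.9·2 = -3.2; e = -5.2 − (-3.2) = -2
x=3: V̂ = -13 + 4.9·3 = 1.7; e = 5.7 − 1.7 = 4
x=4: V̂ = -13 + 4.9·4 = 6.6; e = 1.6 − 6.6 = -5
x=5: V̂ = -13 + 4.9·5 = 11.5; e = 17.5 − 11.5 = 6
x=6: V̂ = -13 + 4.9·6 = 16.4; e = 13.4 − 16.4 = -3
SSE = 4 + 16 + 25 + 36 + 9 = 90

SSE = 90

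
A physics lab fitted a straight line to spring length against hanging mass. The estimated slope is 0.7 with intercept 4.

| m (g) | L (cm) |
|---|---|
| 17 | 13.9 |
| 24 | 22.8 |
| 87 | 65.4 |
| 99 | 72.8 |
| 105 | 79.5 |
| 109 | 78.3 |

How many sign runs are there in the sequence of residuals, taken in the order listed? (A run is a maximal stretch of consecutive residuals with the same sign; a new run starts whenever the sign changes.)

5 runs

m=17: L̂ = 4 + 0.7·17 = 15.9; e = 13.9 − 15.9 = -2
m=24: L̂ = 4 + 0.7·24 = 20.8; e = 22.8 − 20.8 = 2
m=87: L̂ = 4 + 0.7·87 = 64.9; e = 65.4 − 64.9 = 0.5
m=99: L̂ = 4 + 0.7·99 = 73.3; e = 72.8 − 73.3 = -0.5
m=105: L̂ = 4 + 0.7·105 = 77.5; e = 79.5 − 77.5 = 2
m=109: L̂ = 4 + 0.7·109 = 80.3; e = 78.3 − 80.3 = -2
Signs: − + + − + −
Runs: −×1, +×2, −×1, +×1, −×1 → 5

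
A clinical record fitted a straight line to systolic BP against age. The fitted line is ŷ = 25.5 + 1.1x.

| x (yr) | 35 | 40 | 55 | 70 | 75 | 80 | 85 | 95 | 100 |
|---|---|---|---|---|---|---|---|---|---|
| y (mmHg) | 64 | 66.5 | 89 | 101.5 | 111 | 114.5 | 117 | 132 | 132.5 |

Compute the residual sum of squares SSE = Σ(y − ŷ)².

x=35: ŷ = 25.5 + 1.1·35 = 64; e = 64 − 64 = 0
x=40: ŷ = 25.5 + 1.1·40 = 69.5; e = 66.5 − 69.5 = -3
x=55: ŷ = 25.5 + 1.1·55 = 86; e = 89 − 86 = 3
x=70: ŷ = 25.5 + 1.1·70 = 102.5; e = 101.5 − 102.5 = -1
x=75: ŷ = 25.5 + 1.1·75 = 108; e = 111 − 108 = 3
x=80: ŷ = 25.5 + 1.1·80 = 113.5; e = 114.5 − 113.5 = 1
x=85: ŷ = 25.5 + 1.1·85 = 119; e = 117 − 119 = -2
x=95: ŷ = 25.5 + 1.1·95 = 130; e = 132 − 130 = 2
x=100: ŷ = 25.5 + 1.1·100 = 135.5; e = 132.5 − 135.5 = -3
SSE = 0 + 9 + 9 + 1 + 9 + 1 + 4 + 4 + 9 = 46

SSE = 46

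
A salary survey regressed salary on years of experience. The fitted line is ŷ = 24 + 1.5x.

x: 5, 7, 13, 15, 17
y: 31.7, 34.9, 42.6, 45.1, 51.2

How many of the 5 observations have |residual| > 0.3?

x=5: ŷ = 24 + 1.5·5 = 31.5; e = 31.7 − 31.5 = 0.2
x=7: ŷ = 24 + 1.5·7 = 34.5; e = 34.9 − 34.5 = 0.4
x=13: ŷ = 24 + 1.5·13 = 43.5; e = 42.6 − 43.5 = -0.9
x=15: ŷ = 24 + 1.5·15 = 46.5; e = 45.1 − 46.5 = -1.4
x=17: ŷ = 24 + 1.5·17 = 49.5; e = 51.2 − 49.5 = 1.7
|e| > 0.3: x=7 (|e|=0.4), x=13 (|e|=0.9), x=15 (|e|=1.4), x=17 (|e|=1.7) → 4

4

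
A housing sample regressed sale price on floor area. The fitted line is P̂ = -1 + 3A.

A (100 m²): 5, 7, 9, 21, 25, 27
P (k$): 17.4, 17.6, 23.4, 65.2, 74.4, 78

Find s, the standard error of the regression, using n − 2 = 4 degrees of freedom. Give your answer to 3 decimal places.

A=5: P̂ = -1 + 3·5 = 14; r = 17.4 − 14 = 3.4
A=7: P̂ = -1 + 3·7 = 20; r = 17.6 − 20 = -2.4
A=9: P̂ = -1 + 3·9 = 26; r = 23.4 − 26 = -2.6
A=21: P̂ = -1 + 3·21 = 62; r = 65.2 − 62 = 3.2
A=25: P̂ = -1 + 3·25 = 74; r = 74.4 − 74 = 0.4
A=27: P̂ = -1 + 3·27 = 80; r = 78 − 80 = -2
SSE = 11.56 + 5.76 + 6.76 + 10.24 + 0.16 + 4 = 38.48
s = √(38.48/4) = √9.62 ≈ 3.102

s = 3.102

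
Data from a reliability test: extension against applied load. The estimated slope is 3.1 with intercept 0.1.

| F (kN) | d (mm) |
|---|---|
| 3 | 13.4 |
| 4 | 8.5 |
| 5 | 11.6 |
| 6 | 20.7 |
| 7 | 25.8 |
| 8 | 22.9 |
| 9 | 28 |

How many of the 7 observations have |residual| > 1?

6

F=3: ŷ = 0.1 + 3.1·3 = 9.4; e = 13.4 − 9.4 = 4
F=4: ŷ = 0.1 + 3.1·4 = 12.5; e = 8.5 − 12.5 = -4
F=5: ŷ = 0.1 + 3.1·5 = 15.6; e = 11.6 − 15.6 = -4
F=6: ŷ = 0.1 + 3.1·6 = 18.7; e = 20.7 − 18.7 = 2
F=7: ŷ = 0.1 + 3.1·7 = 21.8; e = 25.8 − 21.8 = 4
F=8: ŷ = 0.1 + 3.1·8 = 24.9; e = 22.9 − 24.9 = -2
F=9: ŷ = 0.1 + 3.1·9 = 28; e = 28 − 28 = 0
|e| > 1: F=3 (|e|=4), F=4 (|e|=4), F=5 (|e|=4), F=6 (|e|=2), F=7 (|e|=4), F=8 (|e|=2) → 6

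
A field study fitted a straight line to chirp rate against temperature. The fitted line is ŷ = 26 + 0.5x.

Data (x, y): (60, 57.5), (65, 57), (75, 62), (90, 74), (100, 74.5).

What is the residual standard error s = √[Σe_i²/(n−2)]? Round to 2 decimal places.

x=60: ŷ = 26 + 0.5·60 = 56; e = 57.5 − 56 = 1.5
x=65: ŷ = 26 + 0.5·65 = 58.5; e = 57 − 58.5 = -1.5
x=75: ŷ = 26 + 0.5·75 = 63.5; e = 62 − 63.5 = -1.5
x=90: ŷ = 26 + 0.5·90 = 71; e = 74 − 71 = 3
x=100: ŷ = 26 + 0.5·100 = 76; e = 74.5 − 76 = -1.5
SSE = 2.25 + 2.25 + 2.25 + 9 + 2.25 = 18
s = √(18/3) = √6 ≈ 2.45

s = 2.45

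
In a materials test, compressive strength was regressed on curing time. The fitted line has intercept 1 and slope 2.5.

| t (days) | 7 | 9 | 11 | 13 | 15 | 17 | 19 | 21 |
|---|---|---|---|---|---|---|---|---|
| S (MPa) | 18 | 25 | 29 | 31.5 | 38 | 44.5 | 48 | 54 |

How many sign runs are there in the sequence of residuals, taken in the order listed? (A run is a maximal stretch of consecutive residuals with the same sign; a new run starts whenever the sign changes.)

t=7: ŷ = 1 + 2.5·7 = 18.5; r = 18 − 18.5 = -0.5
t=9: ŷ = 1 + 2.5·9 = 23.5; r = 25 − 23.5 = 1.5
t=11: ŷ = 1 + 2.5·11 = 28.5; r = 29 − 28.5 = 0.5
t=13: ŷ = 1 + 2.5·13 = 33.5; r = 31.5 − 33.5 = -2
t=15: ŷ = 1 + 2.5·15 = 38.5; r = 38 − 38.5 = -0.5
t=17: ŷ = 1 + 2.5·17 = 43.5; r = 44.5 − 43.5 = 1
t=19: ŷ = 1 + 2.5·19 = 48.5; r = 48 − 48.5 = -0.5
t=21: ŷ = 1 + 2.5·21 = 53.5; r = 54 − 53.5 = 0.5
Signs: − + + − − + − +
Runs: −×1, +×2, −×2, +×1, −×1, +×1 → 6

6 runs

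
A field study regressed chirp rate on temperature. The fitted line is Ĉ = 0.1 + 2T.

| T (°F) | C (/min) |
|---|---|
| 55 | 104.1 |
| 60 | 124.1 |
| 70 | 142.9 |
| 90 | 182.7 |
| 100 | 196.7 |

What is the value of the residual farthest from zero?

T=55: Ĉ = 0.1 + 2·55 = 110.1; r = 104.1 − 110.1 = -6
T=60: Ĉ = 0.1 + 2·60 = 120.1; r = 124.1 − 120.1 = 4
T=70: Ĉ = 0.1 + 2·70 = 140.1; r = 142.9 − 140.1 = 2.8
T=90: Ĉ = 0.1 + 2·90 = 180.1; r = 182.7 − 180.1 = 2.6
T=100: Ĉ = 0.1 + 2·100 = 200.1; r = 196.7 − 200.1 = -3.4
Largest |r| is 6 at T = 55, residual -6.

r = -6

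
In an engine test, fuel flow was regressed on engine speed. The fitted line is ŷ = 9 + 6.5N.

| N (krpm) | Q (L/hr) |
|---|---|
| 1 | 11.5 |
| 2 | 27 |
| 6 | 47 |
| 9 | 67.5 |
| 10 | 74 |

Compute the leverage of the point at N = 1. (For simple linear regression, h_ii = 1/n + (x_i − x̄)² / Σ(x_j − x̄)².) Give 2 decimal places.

h = 0.52

N̄ = (1 + 2 + 6 + 9 + 10)/5 = 5.6
Σ(N − N̄)² = 21.16 + 12.96 + 0.16 + 11.56 + 19.36 = 65.2
h = 1/5 + (-4.6)²/65.2 = 0.2 + 0.32454 = 0.52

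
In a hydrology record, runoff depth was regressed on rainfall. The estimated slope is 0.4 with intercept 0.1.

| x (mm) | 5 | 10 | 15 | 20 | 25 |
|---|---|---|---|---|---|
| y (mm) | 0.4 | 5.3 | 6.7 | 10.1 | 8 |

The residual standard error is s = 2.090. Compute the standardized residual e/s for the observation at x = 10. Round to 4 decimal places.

0.5742

ŷ = 0.1 + 0.4·10 = 4.1
e = 5.3 − 4.1 = 1.2
e/s = 1.2 / 2.090 = 0.5742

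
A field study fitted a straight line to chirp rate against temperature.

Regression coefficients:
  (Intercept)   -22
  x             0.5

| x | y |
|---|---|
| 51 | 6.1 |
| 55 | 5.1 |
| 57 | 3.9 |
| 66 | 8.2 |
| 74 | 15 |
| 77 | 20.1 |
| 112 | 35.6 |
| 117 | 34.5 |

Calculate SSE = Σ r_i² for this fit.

x=51: ŷ = -22 + 0.5·51 = 3.5; r = 6.1 − 3.5 = 2.6
x=55: ŷ = -22 + 0.5·55 = 5.5; r = 5.1 − 5.5 = -0.4
x=57: ŷ = -22 + 0.5·57 = 6.5; r = 3.9 − 6.5 = -2.6
x=66: ŷ = -22 + 0.5·66 = 11; r = 8.2 − 11 = -2.8
x=74: ŷ = -22 + 0.5·74 = 15; r = 15 − 15 = 0
x=77: ŷ = -22 + 0.5·77 = 16.5; r = 20.1 − 16.5 = 3.6
x=112: ŷ = -22 + 0.5·112 = 34; r = 35.6 − 34 = 1.6
x=117: ŷ = -22 + 0.5·117 = 36.5; r = 34.5 − 36.5 = -2
SSE = 6.76 + 0.16 + 6.76 + 7.84 + 0 + 12.96 + 2.56 + 4 = 41.04

SSE = 41.04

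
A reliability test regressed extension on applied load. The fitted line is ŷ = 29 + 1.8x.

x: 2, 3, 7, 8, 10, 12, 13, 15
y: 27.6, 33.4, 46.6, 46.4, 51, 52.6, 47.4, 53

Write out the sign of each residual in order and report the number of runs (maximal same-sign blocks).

x=2: ŷ = 29 + 1.8·2 = 32.6; e = 27.6 − 32.6 = -5
x=3: ŷ = 29 + 1.8·3 = 34.4; e = 33.4 − 34.4 = -1
x=7: ŷ = 29 + 1.8·7 = 41.6; e = 46.6 − 41.6 = 5
x=8: ŷ = 29 + 1.8·8 = 43.4; e = 46.4 − 43.4 = 3
x=10: ŷ = 29 + 1.8·10 = 47; e = 51 − 47 = 4
x=12: ŷ = 29 + 1.8·12 = 50.6; e = 52.6 − 50.6 = 2
x=13: ŷ = 29 + 1.8·13 = 52.4; e = 47.4 − 52.4 = -5
x=15: ŷ = 29 + 1.8·15 = 56; e = 53 − 56 = -3
Signs: − − + + + + − −
Runs: −×2, +×4, −×2 → 3

3 runs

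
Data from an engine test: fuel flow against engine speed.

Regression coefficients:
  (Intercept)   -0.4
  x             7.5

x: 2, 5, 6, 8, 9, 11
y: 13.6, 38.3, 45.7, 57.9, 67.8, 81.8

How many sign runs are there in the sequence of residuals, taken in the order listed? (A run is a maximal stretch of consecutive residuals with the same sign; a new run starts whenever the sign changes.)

5 runs

x=2: ŷ = -0.4 + 7.5·2 = 14.6; r = 13.6 − 14.6 = -1
x=5: ŷ = -0.4 + 7.5·5 = 37.1; r = 38.3 − 37.1 = 1.2
x=6: ŷ = -0.4 + 7.5·6 = 44.6; r = 45.7 − 44.6 = 1.1
x=8: ŷ = -0.4 + 7.5·8 = 59.6; r = 57.9 − 59.6 = -1.7
x=9: ŷ = -0.4 + 7.5·9 = 67.1; r = 67.8 − 67.1 = 0.7
x=11: ŷ = -0.4 + 7.5·11 = 82.1; r = 81.8 − 82.1 = -0.3
Signs: − + + − + −
Runs: −×1, +×2, −×1, +×1, −×1 → 5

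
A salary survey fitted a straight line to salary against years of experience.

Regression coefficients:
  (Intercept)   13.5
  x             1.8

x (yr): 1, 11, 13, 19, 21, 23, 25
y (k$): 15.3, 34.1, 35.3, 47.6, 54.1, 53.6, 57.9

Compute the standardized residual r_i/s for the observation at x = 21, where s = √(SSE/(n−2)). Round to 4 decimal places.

x=1: ŷ = 13.5 + 1.8·1 = 15.3; r = 15.3 − 15.3 = 0
x=11: ŷ = 13.5 + 1.8·11 = 33.3; r = 34.1 − 33.3 = 0.8
x=13: ŷ = 13.5 + 1.8·13 = 36.9; r = 35.3 − 36.9 = -1.6
x=19: ŷ = 13.5 + 1.8·19 = 47.7; r = 47.6 − 47.7 = -0.1
x=21: ŷ = 13.5 + 1.8·21 = 51.3; r = 54.1 − 51.3 = 2.8
x=23: ŷ = 13.5 + 1.8·23 = 54.9; r = 53.6 − 54.9 = -1.3
x=25: ŷ = 13.5 + 1.8·25 = 58.5; r = 57.9 − 58.5 = -0.6
SSE = 0 + 0.64 + 2.56 + 0.01 + 7.84 + 1.69 + 0.36 = 13.1
s = √(13.1/5) = 1.61864
r/s = 2.8 / 1.61864 = 1.7298

1.7298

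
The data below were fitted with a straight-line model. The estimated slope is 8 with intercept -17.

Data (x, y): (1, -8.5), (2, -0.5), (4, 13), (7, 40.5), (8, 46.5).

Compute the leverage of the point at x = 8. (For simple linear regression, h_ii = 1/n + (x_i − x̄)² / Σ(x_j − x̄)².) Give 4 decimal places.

x̄ = (1 + 2 + 4 + 7 + 8)/5 = 4.4
Σ(x − x̄)² = 11.56 + 5.76 + 0.16 + 6.76 + 12.96 = 37.2
h = 1/5 + (3.6)²/37.2 = 0.2 + 0.348387 = 0.5484

h = 0.5484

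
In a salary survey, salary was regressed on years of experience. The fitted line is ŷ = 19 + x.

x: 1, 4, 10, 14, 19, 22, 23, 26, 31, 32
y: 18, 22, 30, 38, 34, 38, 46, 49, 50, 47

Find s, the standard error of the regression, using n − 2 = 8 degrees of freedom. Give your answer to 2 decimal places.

s = 3.61

x=1: ŷ = 19 + 1 = 20; r = 18 − 20 = -2
x=4: ŷ = 19 + 4 = 23; r = 22 − 23 = -1
x=10: ŷ = 19 + 10 = 29; r = 30 − 29 = 1
x=14: ŷ = 19 + 14 = 33; r = 38 − 33 = 5
x=19: ŷ = 19 + 19 = 38; r = 34 − 38 = -4
x=22: ŷ = 19 + 22 = 41; r = 38 − 41 = -3
x=23: ŷ = 19 + 23 = 42; r = 46 − 42 = 4
x=26: ŷ = 19 + 26 = 45; r = 49 − 45 = 4
x=31: ŷ = 19 + 31 = 50; r = 50 − 50 = 0
x=32: ŷ = 19 + 32 = 51; r = 47 − 51 = -4
SSE = 4 + 1 + 1 + 25 + 16 + 9 + 16 + 16 + 0 + 16 = 104
s = √(104/8) = √13 ≈ 3.61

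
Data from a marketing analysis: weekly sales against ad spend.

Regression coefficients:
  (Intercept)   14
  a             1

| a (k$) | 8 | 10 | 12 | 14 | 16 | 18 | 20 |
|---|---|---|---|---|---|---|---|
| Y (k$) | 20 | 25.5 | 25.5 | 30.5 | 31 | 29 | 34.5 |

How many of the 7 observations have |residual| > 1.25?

4

a=8: ŷ = 14 + 8 = 22; r = 20 − 22 = -2
a=10: ŷ = 14 + 10 = 24; r = 25.5 − 24 = 1.5
a=12: ŷ = 14 + 12 = 26; r = 25.5 − 26 = -0.5
a=14: ŷ = 14 + 14 = 28; r = 30.5 − 28 = 2.5
a=16: ŷ = 14 + 16 = 30; r = 31 − 30 = 1
a=18: ŷ = 14 + 18 = 32; r = 29 − 32 = -3
a=20: ŷ = 14 + 20 = 34; r = 34.5 − 34 = 0.5
|r| > 1.25: a=8 (|r|=2), a=10 (|r|=1.5), a=14 (|r|=2.5), a=18 (|r|=3) → 4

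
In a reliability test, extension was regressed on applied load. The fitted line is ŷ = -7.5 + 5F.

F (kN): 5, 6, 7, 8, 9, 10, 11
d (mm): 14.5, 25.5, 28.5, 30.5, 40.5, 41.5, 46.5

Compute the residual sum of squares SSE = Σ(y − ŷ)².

F=5: ŷ = -7.5 + 5·5 = 17.5; e = 14.5 − 17.5 = -3
F=6: ŷ = -7.5 + 5·6 = 22.5; e = 25.5 − 22.5 = 3
F=7: ŷ = -7.5 + 5·7 = 27.5; e = 28.5 − 27.5 = 1
F=8: ŷ = -7.5 + 5·8 = 32.5; e = 30.5 − 32.5 = -2
F=9: ŷ = -7.5 + 5·9 = 37.5; e = 40.5 − 37.5 = 3
F=10: ŷ = -7.5 + 5·10 = 42.5; e = 41.5 − 42.5 = -1
F=11: ŷ = -7.5 + 5·11 = 47.5; e = 46.5 − 47.5 = -1
SSE = 9 + 9 + 1 + 4 + 9 + 1 + 1 = 34

SSE = 34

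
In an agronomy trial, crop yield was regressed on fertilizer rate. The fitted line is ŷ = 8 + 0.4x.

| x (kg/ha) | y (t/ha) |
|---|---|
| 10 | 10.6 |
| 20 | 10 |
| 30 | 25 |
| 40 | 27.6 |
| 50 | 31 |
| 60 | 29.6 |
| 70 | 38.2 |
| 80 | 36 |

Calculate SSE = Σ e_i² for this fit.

SSE = 111.52

x=10: ŷ = 8 + 0.4·10 = 12; e = 10.6 − 12 = -1.4
x=20: ŷ = 8 + 0.4·20 = 16; e = 10 − 16 = -6
x=30: ŷ = 8 + 0.4·30 = 20; e = 25 − 20 = 5
x=40: ŷ = 8 + 0.4·40 = 24; e = 27.6 − 24 = 3.6
x=50: ŷ = 8 + 0.4·50 = 28; e = 31 − 28 = 3
x=60: ŷ = 8 + 0.4·60 = 32; e = 29.6 − 32 = -2.4
x=70: ŷ = 8 + 0.4·70 = 36; e = 38.2 − 36 = 2.2
x=80: ŷ = 8 + 0.4·80 = 40; e = 36 − 40 = -4
SSE = 1.96 + 36 + 25 + 12.96 + 9 + 5.76 + 4.84 + 16 = 111.52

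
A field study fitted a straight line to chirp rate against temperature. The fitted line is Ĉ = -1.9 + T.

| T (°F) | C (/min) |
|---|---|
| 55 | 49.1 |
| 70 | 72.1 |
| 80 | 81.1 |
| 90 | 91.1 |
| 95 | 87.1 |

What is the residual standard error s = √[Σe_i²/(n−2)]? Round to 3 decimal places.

s = 5.354

T=55: Ĉ = -1.9 + 55 = 53.1; e = 49.1 − 53.1 = -4
T=70: Ĉ = -1.9 + 70 = 68.1; e = 72.1 − 68.1 = 4
T=80: Ĉ = -1.9 + 80 = 78.1; e = 81.1 − 78.1 = 3
T=90: Ĉ = -1.9 + 90 = 88.1; e = 91.1 − 88.1 = 3
T=95: Ĉ = -1.9 + 95 = 93.1; e = 87.1 − 93.1 = -6
SSE = 16 + 16 + 9 + 9 + 36 = 86
s = √(86/3) = √28.6667 ≈ 5.354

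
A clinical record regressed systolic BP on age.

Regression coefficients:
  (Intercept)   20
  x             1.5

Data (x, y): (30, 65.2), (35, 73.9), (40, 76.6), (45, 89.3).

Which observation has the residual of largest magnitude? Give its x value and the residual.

x = 40, e = -3.4

x=30: ŷ = 20 + 1.5·30 = 65; e = 65.2 − 65 = 0.2
x=35: ŷ = 20 + 1.5·35 = 72.5; e = 73.9 − 72.5 = 1.4
x=40: ŷ = 20 + 1.5·40 = 80; e = 76.6 − 80 = -3.4
x=45: ŷ = 20 + 1.5·45 = 87.5; e = 89.3 − 87.5 = 1.8
Largest |e| is 3.4 at x = 40, residual -3.4.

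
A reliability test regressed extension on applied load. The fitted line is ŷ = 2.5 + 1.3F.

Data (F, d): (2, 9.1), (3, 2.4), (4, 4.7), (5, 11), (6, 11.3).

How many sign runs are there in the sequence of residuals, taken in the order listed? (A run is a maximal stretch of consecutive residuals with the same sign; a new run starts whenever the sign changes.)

3 runs

F=2: ŷ = 2.5 + 1.3·2 = 5.1; e = 9.1 − 5.1 = 4
F=3: ŷ = 2.5 + 1.3·3 = 6.4; e = 2.4 − 6.4 = -4
F=4: ŷ = 2.5 + 1.3·4 = 7.7; e = 4.7 − 7.7 = -3
F=5: ŷ = 2.5 + 1.3·5 = 9; e = 11 − 9 = 2
F=6: ŷ = 2.5 + 1.3·6 = 10.3; e = 11.3 − 10.3 = 1
Signs: + − − + +
Runs: +×1, −×2, +×2 → 3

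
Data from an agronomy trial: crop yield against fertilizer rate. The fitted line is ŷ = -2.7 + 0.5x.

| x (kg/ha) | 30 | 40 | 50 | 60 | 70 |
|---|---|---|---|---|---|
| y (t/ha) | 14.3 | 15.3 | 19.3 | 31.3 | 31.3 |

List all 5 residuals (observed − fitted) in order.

2, -2, -3, 4, -1

x=30: ŷ = -2.7 + 0.5·30 = 12.3; e = 14.3 − 12.3 = 2
x=40: ŷ = -2.7 + 0.5·40 = 17.3; e = 15.3 − 17.3 = -2
x=50: ŷ = -2.7 + 0.5·50 = 22.3; e = 19.3 − 22.3 = -3
x=60: ŷ = -2.7 + 0.5·60 = 27.3; e = 31.3 − 27.3 = 4
x=70: ŷ = -2.7 + 0.5·70 = 32.3; e = 31.3 − 32.3 = -1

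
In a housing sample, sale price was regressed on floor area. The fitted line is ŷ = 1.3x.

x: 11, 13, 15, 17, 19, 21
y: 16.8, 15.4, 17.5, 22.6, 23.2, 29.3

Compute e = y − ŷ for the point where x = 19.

e = -1.5

ŷ = 1.3·19 = 24.7
e = 23.2 − 24.7 = -1.5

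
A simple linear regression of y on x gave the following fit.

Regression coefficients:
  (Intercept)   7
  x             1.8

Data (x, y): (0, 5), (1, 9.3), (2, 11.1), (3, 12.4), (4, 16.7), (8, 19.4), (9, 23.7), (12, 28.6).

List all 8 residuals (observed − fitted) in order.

-2, 0.5, 0.5, 0, 2.5, -2, 0.5, 0

x=0: ŷ = 7 + 1.8·0 = 7; r = 5 − 7 = -2
x=1: ŷ = 7 + 1.8·1 = 8.8; r = 9.3 − 8.8 = 0.5
x=2: ŷ = 7 + 1.8·2 = 10.6; r = 11.1 − 10.6 = 0.5
x=3: ŷ = 7 + 1.8·3 = 12.4; r = 12.4 − 12.4 = 0
x=4: ŷ = 7 + 1.8·4 = 14.2; r = 16.7 − 14.2 = 2.5
x=8: ŷ = 7 + 1.8·8 = 21.4; r = 19.4 − 21.4 = -2
x=9: ŷ = 7 + 1.8·9 = 23.2; r = 23.7 − 23.2 = 0.5
x=12: ŷ = 7 + 1.8·12 = 28.6; r = 28.6 − 28.6 = 0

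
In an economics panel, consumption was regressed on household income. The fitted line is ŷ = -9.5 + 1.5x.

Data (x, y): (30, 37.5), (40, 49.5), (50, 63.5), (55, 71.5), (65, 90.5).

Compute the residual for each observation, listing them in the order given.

2, -1, -2, -1.5, 2.5

x=30: ŷ = -9.5 + 1.5·30 = 35.5; e = 37.5 − 35.5 = 2
x=40: ŷ = -9.5 + 1.5·40 = 50.5; e = 49.5 − 50.5 = -1
x=50: ŷ = -9.5 + 1.5·50 = 65.5; e = 63.5 − 65.5 = -2
x=55: ŷ = -9.5 + 1.5·55 = 73; e = 71.5 − 73 = -1.5
x=65: ŷ = -9.5 + 1.5·65 = 88; e = 90.5 − 88 = 2.5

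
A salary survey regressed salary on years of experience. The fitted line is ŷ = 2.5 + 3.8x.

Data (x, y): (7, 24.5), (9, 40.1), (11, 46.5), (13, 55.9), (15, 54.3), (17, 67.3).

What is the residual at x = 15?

ŷ = 2.5 + 3.8·15 = 59.5
e = 54.3 − 59.5 = -5.2

e = -5.2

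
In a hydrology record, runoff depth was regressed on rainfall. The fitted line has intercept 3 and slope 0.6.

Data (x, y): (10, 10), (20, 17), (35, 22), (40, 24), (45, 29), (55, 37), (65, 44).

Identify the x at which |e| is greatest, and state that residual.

x = 40, e = -3

x=10: ŷ = 3 + 0.6·10 = 9; e = 10 − 9 = 1
x=20: ŷ = 3 + 0.6·20 = 15; e = 17 − 15 = 2
x=35: ŷ = 3 + 0.6·35 = 24; e = 22 − 24 = -2
x=40: ŷ = 3 + 0.6·40 = 27; e = 24 − 27 = -3
x=45: ŷ = 3 + 0.6·45 = 30; e = 29 − 30 = -1
x=55: ŷ = 3 + 0.6·55 = 36; e = 37 − 36 = 1
x=65: ŷ = 3 + 0.6·65 = 42; e = 44 − 42 = 2
Largest |e| is 3 at x = 40, residual -3.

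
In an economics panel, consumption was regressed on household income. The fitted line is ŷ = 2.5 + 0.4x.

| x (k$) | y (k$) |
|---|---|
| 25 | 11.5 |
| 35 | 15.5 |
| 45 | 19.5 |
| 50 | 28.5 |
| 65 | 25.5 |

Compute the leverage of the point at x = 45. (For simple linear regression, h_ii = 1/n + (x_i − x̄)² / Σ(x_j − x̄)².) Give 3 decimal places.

h = 0.201

x̄ = (25 + 35 + 45 + 50 + 65)/5 = 44
Σ(x − x̄)² = 361 + 81 + 1 + 36 + 441 = 920
h = 1/5 + (1)²/920 = 0.2 + 0.00108696 = 0.201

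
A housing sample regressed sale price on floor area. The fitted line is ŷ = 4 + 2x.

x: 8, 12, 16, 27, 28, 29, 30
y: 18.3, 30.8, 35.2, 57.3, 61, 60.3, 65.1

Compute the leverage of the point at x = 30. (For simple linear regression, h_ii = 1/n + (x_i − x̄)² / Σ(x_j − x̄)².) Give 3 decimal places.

x̄ = (8 + 12 + 16 + 27 + 28 + 29 + 30)/7 = 21.4286
Σ(x − x̄)² = 180.327 + 88.898 + 29.4694 + 31.0408 + 43.1837 + 57.3265 + 73.4694 = 503.714
h = 1/7 + (8.57143)²/503.714 = 0.142857 + 0.145855 = 0.289

h = 0.289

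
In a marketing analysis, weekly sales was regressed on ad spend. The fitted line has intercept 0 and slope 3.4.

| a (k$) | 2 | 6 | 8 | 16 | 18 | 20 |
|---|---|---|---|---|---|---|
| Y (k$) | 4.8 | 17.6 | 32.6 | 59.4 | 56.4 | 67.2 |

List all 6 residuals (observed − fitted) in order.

-2, -2.8, 5.4, 5, -4.8, -0.8

a=2: ŷ = 3.4·2 = 6.8; e = 4.8 − 6.8 = -2
a=6: ŷ = 3.4·6 = 20.4; e = 17.6 − 20.4 = -2.8
a=8: ŷ = 3.4·8 = 27.2; e = 32.6 − 27.2 = 5.4
a=16: ŷ = 3.4·16 = 54.4; e = 59.4 − 54.4 = 5
a=18: ŷ = 3.4·18 = 61.2; e = 56.4 − 61.2 = -4.8
a=20: ŷ = 3.4·20 = 68; e = 67.2 − 68 = -0.8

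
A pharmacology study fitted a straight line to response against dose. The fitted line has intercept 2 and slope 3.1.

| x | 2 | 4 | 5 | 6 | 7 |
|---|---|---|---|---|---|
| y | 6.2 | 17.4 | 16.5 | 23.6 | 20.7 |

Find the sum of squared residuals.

SSE = 32

x=2: ŷ = 2 + 3.1·2 = 8.2; e = 6.2 − 8.2 = -2
x=4: ŷ = 2 + 3.1·4 = 14.4; e = 17.4 − 14.4 = 3
x=5: ŷ = 2 + 3.1·5 = 17.5; e = 16.5 − 17.5 = -1
x=6: ŷ = 2 + 3.1·6 = 20.6; e = 23.6 − 20.6 = 3
x=7: ŷ = 2 + 3.1·7 = 23.7; e = 20.7 − 23.7 = -3
SSE = 4 + 9 + 1 + 9 + 9 = 32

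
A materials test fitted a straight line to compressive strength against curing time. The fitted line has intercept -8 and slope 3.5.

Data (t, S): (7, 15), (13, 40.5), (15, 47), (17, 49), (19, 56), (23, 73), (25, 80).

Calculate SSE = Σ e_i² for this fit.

SSE = 30.5

t=7: ŷ = -8 + 3.5·7 = 16.5; e = 15 − 16.5 = -1.5
t=13: ŷ = -8 + 3.5·13 = 37.5; e = 40.5 − 37.5 = 3
t=15: ŷ = -8 + 3.5·15 = 44.5; e = 47 − 44.5 = 2.5
t=17: ŷ = -8 + 3.5·17 = 51.5; e = 49 − 51.5 = -2.5
t=19: ŷ = -8 + 3.5·19 = 58.5; e = 56 − 58.5 = -2.5
t=23: ŷ = -8 + 3.5·23 = 72.5; e = 73 − 72.5 = 0.5
t=25: ŷ = -8 + 3.5·25 = 79.5; e = 80 − 79.5 = 0.5
SSE = 2.25 + 9 + 6.25 + 6.25 + 6.25 + 0.25 + 0.25 = 30.5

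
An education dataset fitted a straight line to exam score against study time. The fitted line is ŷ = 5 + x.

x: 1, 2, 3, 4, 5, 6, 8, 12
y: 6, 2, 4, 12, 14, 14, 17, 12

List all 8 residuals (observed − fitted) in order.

x=1: ŷ = 5 + 1 = 6; e = 6 − 6 = 0
x=2: ŷ = 5 + 2 = 7; e = 2 − 7 = -5
x=3: ŷ = 5 + 3 = 8; e = 4 − 8 = -4
x=4: ŷ = 5 + 4 = 9; e = 12 − 9 = 3
x=5: ŷ = 5 + 5 = 10; e = 14 − 10 = 4
x=6: ŷ = 5 + 6 = 11; e = 14 − 11 = 3
x=8: ŷ = 5 + 8 = 13; e = 17 − 13 = 4
x=12: ŷ = 5 + 12 = 17; e = 12 − 17 = -5

0, -5, -4, 3, 4, 3, 4, -5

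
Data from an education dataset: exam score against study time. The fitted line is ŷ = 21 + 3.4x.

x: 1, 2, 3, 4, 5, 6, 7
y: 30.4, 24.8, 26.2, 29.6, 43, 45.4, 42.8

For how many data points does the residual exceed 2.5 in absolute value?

x=1: ŷ = 21 + 3.4·1 = 24.4; r = 30.4 − 24.4 = 6
x=2: ŷ = 21 + 3.4·2 = 27.8; r = 24.8 − 27.8 = -3
x=3: ŷ = 21 + 3.4·3 = 31.2; r = 26.2 − 31.2 = -5
x=4: ŷ = 21 + 3.4·4 = 34.6; r = 29.6 − 34.6 = -5
x=5: ŷ = 21 + 3.4·5 = 38; r = 43 − 38 = 5
x=6: ŷ = 21 + 3.4·6 = 41.4; r = 45.4 − 41.4 = 4
x=7: ŷ = 21 + 3.4·7 = 44.8; r = 42.8 − 44.8 = -2
|r| > 2.5: x=1 (|r|=6), x=2 (|r|=3), x=3 (|r|=5), x=4 (|r|=5), x=5 (|r|=5), x=6 (|r|=4) → 6

6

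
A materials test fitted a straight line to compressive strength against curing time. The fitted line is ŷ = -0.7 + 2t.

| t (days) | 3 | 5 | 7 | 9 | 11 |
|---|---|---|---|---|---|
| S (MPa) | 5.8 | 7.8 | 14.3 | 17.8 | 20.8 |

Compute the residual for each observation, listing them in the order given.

0.5, -1.5, 1, 0.5, -0.5

t=3: ŷ = -0.7 + 2·3 = 5.3; r = 5.8 − 5.3 = 0.5
t=5: ŷ = -0.7 + 2·5 = 9.3; r = 7.8 − 9.3 = -1.5
t=7: ŷ = -0.7 + 2·7 = 13.3; r = 14.3 − 13.3 = 1
t=9: ŷ = -0.7 + 2·9 = 17.3; r = 17.8 − 17.3 = 0.5
t=11: ŷ = -0.7 + 2·11 = 21.3; r = 20.8 − 21.3 = -0.5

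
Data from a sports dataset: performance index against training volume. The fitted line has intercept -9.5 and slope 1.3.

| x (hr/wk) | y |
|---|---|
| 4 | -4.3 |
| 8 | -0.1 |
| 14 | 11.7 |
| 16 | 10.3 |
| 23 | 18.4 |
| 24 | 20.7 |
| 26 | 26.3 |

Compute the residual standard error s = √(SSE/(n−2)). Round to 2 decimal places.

s = 2.00

x=4: ŷ = -9.5 + 1.3·4 = -4.3; r = -4.3 − (-4.3) = 0
x=8: ŷ = -9.5 + 1.3·8 = 0.9; r = -0.1 − 0.9 = -1
x=14: ŷ = -9.5 + 1.3·14 = 8.7; r = 11.7 − 8.7 = 3
x=16: ŷ = -9.5 + 1.3·16 = 11.3; r = 10.3 − 11.3 = -1
x=23: ŷ = -9.5 + 1.3·23 = 20.4; r = 18.4 − 20.4 = -2
x=24: ŷ = -9.5 + 1.3·24 = 21.7; r = 20.7 − 21.7 = -1
x=26: ŷ = -9.5 + 1.3·26 = 24.3; r = 26.3 − 24.3 = 2
SSE = 0 + 1 + 9 + 1 + 4 + 1 + 4 = 20
s = √(20/5) = √4 ≈ 2.00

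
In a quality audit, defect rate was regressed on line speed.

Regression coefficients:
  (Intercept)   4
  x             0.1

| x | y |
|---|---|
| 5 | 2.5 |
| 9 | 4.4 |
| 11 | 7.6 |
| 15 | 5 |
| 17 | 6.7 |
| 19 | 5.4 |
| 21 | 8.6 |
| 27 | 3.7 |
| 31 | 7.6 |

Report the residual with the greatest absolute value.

r = -3

x=5: ŷ = 4 + 0.1·5 = 4.5; r = 2.5 − 4.5 = -2
x=9: ŷ = 4 + 0.1·9 = 4.9; r = 4.4 − 4.9 = -0.5
x=11: ŷ = 4 + 0.1·11 = 5.1; r = 7.6 − 5.1 = 2.5
x=15: ŷ = 4 + 0.1·15 = 5.5; r = 5 − 5.5 = -0.5
x=17: ŷ = 4 + 0.1·17 = 5.7; r = 6.7 − 5.7 = 1
x=19: ŷ = 4 + 0.1·19 = 5.9; r = 5.4 − 5.9 = -0.5
x=21: ŷ = 4 + 0.1·21 = 6.1; r = 8.6 − 6.1 = 2.5
x=27: ŷ = 4 + 0.1·27 = 6.7; r = 3.7 − 6.7 = -3
x=31: ŷ = 4 + 0.1·31 = 7.1; r = 7.6 − 7.1 = 0.5
Largest |r| is 3 at x = 27, residual -3.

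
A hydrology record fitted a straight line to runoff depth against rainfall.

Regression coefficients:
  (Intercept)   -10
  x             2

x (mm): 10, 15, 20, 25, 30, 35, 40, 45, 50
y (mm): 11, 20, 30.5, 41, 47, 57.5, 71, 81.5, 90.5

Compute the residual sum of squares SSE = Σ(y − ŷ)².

SSE = 21

x=10: ŷ = -10 + 2·10 = 10; r = 11 − 10 = 1
x=15: ŷ = -10 + 2·15 = 20; r = 20 − 20 = 0
x=20: ŷ = -10 + 2·20 = 30; r = 30.5 − 30 = 0.5
x=25: ŷ = -10 + 2·25 = 40; r = 41 − 40 = 1
x=30: ŷ = -10 + 2·30 = 50; r = 47 − 50 = -3
x=35: ŷ = -10 + 2·35 = 60; r = 57.5 − 60 = -2.5
x=40: ŷ = -10 + 2·40 = 70; r = 71 − 70 = 1
x=45: ŷ = -10 + 2·45 = 80; r = 81.5 − 80 = 1.5
x=50: ŷ = -10 + 2·50 = 90; r = 90.5 − 90 = 0.5
SSE = 1 + 0 + 0.25 + 1 + 9 + 6.25 + 1 + 2.25 + 0.25 = 21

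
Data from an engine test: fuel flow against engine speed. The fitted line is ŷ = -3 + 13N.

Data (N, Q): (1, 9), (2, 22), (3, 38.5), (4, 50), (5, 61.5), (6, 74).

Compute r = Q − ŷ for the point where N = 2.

r = -1

ŷ = -3 + 13·2 = 23
r = 22 − 23 = -1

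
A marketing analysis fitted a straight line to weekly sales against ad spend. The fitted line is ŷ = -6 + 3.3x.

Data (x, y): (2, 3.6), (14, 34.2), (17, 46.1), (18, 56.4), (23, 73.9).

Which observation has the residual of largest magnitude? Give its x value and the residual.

x=2: ŷ = -6 + 3.3·2 = 0.6; r = 3.6 − 0.6 = 3
x=14: ŷ = -6 + 3.3·14 = 40.2; r = 34.2 − 40.2 = -6
x=17: ŷ = -6 + 3.3·17 = 50.1; r = 46.1 − 50.1 = -4
x=18: ŷ = -6 + 3.3·18 = 53.4; r = 56.4 − 53.4 = 3
x=23: ŷ = -6 + 3.3·23 = 69.9; r = 73.9 − 69.9 = 4
Largest |r| is 6 at x = 14, residual -6.

x = 14, r = -6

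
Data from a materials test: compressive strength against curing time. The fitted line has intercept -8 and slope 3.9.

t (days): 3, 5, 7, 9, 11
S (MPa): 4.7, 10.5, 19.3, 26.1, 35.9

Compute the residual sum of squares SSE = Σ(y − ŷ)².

t=3: Ŝ = -8 + 3.9·3 = 3.7; e = 4.7 − 3.7 = 1
t=5: Ŝ = -8 + 3.9·5 = 11.5; e = 10.5 − 11.5 = -1
t=7: Ŝ = -8 + 3.9·7 = 19.3; e = 19.3 − 19.3 = 0
t=9: Ŝ = -8 + 3.9·9 = 27.1; e = 26.1 − 27.1 = -1
t=11: Ŝ = -8 + 3.9·11 = 34.9; e = 35.9 − 34.9 = 1
SSE = 1 + 1 + 0 + 1 + 1 = 4

SSE = 4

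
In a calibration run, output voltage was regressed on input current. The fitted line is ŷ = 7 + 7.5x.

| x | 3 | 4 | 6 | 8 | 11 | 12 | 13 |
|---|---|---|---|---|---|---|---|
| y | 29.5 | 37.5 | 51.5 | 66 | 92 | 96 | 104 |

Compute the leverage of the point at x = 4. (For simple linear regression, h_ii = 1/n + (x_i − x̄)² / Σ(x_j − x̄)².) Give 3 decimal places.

x̄ = (3 + 4 + 6 + 8 + 11 + 12 + 13)/7 = 8.14286
Σ(x − x̄)² = 26.449 + 17.1633 + 4.59184 + 0.0204082 + 8.16327 + 14.8776 + 23.5918 = 94.8571
h = 1/7 + (-4.14286)²/94.8571 = 0.142857 + 0.180938 = 0.324

h = 0.324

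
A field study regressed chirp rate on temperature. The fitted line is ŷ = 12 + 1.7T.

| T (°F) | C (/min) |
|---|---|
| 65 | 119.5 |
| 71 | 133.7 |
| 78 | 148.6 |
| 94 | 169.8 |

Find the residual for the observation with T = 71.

ŷ = 12 + 1.7·71 = 132.7
r = 133.7 − 132.7 = 1

r = 1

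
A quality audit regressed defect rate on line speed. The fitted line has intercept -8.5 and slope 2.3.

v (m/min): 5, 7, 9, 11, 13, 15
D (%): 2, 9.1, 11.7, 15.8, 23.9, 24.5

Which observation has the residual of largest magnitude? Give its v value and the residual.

v=5: D̂ = -8.5 + 2.3·5 = 3; e = 2 − 3 = -1
v=7: D̂ = -8.5 + 2.3·7 = 7.6; e = 9.1 − 7.6 = 1.5
v=9: D̂ = -8.5 + 2.3·9 = 12.2; e = 11.7 − 12.2 = -0.5
v=11: D̂ = -8.5 + 2.3·11 = 16.8; e = 15.8 − 16.8 = -1
v=13: D̂ = -8.5 + 2.3·13 = 21.4; e = 23.9 − 21.4 = 2.5
v=15: D̂ = -8.5 + 2.3·15 = 26; e = 24.5 − 26 = -1.5
Largest |e| is 2.5 at v = 13, residual 2.5.

v = 13, e = 2.5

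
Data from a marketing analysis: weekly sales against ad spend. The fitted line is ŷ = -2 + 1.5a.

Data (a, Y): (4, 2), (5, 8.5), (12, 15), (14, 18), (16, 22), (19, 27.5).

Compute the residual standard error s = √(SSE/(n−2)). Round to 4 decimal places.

a=4: ŷ = -2 + 1.5·4 = 4; e = 2 − 4 = -2
a=5: ŷ = -2 + 1.5·5 = 5.5; e = 8.5 − 5.5 = 3
a=12: ŷ = -2 + 1.5·12 = 16; e = 15 − 16 = -1
a=14: ŷ = -2 + 1.5·14 = 19; e = 18 − 19 = -1
a=16: ŷ = -2 + 1.5·16 = 22; e = 22 − 22 = 0
a=19: ŷ = -2 + 1.5·19 = 26.5; e = 27.5 − 26.5 = 1
SSE = 4 + 9 + 1 + 1 + 0 + 1 = 16
s = √(16/4) = √4 ≈ 2.0000

s = 2.0000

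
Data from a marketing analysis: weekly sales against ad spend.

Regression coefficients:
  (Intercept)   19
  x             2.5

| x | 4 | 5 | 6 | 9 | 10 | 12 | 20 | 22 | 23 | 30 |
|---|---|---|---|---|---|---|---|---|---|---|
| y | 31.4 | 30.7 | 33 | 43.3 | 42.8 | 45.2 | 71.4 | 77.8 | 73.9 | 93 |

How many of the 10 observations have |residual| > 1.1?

7

x=4: ŷ = 19 + 2.5·4 = 29; r = 31.4 − 29 = 2.4
x=5: ŷ = 19 + 2.5·5 = 31.5; r = 30.7 − 31.5 = -0.8
x=6: ŷ = 19 + 2.5·6 = 34; r = 33 − 34 = -1
x=9: ŷ = 19 + 2.5·9 = 41.5; r = 43.3 − 41.5 = 1.8
x=10: ŷ = 19 + 2.5·10 = 44; r = 42.8 − 44 = -1.2
x=12: ŷ = 19 + 2.5·12 = 49; r = 45.2 − 49 = -3.8
x=20: ŷ = 19 + 2.5·20 = 69; r = 71.4 − 69 = 2.4
x=22: ŷ = 19 + 2.5·22 = 74; r = 77.8 − 74 = 3.8
x=23: ŷ = 19 + 2.5·23 = 76.5; r = 73.9 − 76.5 = -2.6
x=30: ŷ = 19 + 2.5·30 = 94; r = 93 − 94 = -1
|r| > 1.1: x=4 (|r|=2.4), x=9 (|r|=1.8), x=10 (|r|=1.2), x=12 (|r|=3.8), x=20 (|r|=2.4), x=22 (|r|=3.8), x=23 (|r|=2.6) → 7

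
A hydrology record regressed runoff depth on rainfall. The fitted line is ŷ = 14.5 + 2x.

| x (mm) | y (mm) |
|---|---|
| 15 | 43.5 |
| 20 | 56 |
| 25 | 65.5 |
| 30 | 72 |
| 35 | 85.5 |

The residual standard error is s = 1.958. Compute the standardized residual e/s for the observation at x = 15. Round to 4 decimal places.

-0.5107

ŷ = 14.5 + 2·15 = 44.5
e = 43.5 − 44.5 = -1
e/s = -1 / 1.958 = -0.5107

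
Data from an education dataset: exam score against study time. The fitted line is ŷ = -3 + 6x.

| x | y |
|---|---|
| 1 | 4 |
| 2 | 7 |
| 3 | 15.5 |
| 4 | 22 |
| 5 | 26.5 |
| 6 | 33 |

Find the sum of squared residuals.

x=1: ŷ = -3 + 6·1 = 3; e = 4 − 3 = 1
x=2: ŷ = -3 + 6·2 = 9; e = 7 − 9 = -2
x=3: ŷ = -3 + 6·3 = 15; e = 15.5 − 15 = 0.5
x=4: ŷ = -3 + 6·4 = 21; e = 22 − 21 = 1
x=5: ŷ = -3 + 6·5 = 27; e = 26.5 − 27 = -0.5
x=6: ŷ = -3 + 6·6 = 33; e = 33 − 33 = 0
SSE = 1 + 4 + 0.25 + 1 + 0.25 + 0 = 6.5

SSE = 6.5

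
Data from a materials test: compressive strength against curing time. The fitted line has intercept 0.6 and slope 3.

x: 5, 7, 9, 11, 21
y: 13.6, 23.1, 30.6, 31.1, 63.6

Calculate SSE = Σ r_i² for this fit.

x=5: ŷ = 0.6 + 3·5 = 15.6; r = 13.6 − 15.6 = -2
x=7: ŷ = 0.6 + 3·7 = 21.6; r = 23.1 − 21.6 = 1.5
x=9: ŷ = 0.6 + 3·9 = 27.6; r = 30.6 − 27.6 = 3
x=11: ŷ = 0.6 + 3·11 = 33.6; r = 31.1 − 33.6 = -2.5
x=21: ŷ = 0.6 + 3·21 = 63.6; r = 63.6 − 63.6 = 0
SSE = 4 + 2.25 + 9 + 6.25 + 0 = 21.5

SSE = 21.5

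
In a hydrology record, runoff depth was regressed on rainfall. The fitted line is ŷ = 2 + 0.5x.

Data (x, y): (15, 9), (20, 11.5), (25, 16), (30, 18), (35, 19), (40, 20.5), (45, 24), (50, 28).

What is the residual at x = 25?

ŷ = 2 + 0.5·25 = 14.5
e = 16 − 14.5 = 1.5

e = 1.5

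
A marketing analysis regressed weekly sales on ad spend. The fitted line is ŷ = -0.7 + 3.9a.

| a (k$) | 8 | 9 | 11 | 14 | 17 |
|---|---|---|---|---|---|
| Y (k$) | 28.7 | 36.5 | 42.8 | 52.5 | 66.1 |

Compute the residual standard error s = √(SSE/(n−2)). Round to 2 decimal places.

a=8: ŷ = -0.7 + 3.9·8 = 30.5; r = 28.7 − 30.5 = -1.8
a=9: ŷ = -0.7 + 3.9·9 = 34.4; r = 36.5 − 34.4 = 2.1
a=11: ŷ = -0.7 + 3.9·11 = 42.2; r = 42.8 − 42.2 = 0.6
a=14: ŷ = -0.7 + 3.9·14 = 53.9; r = 52.5 − 53.9 = -1.4
a=17: ŷ = -0.7 + 3.9·17 = 65.6; r = 66.1 − 65.6 = 0.5
SSE = 3.24 + 4.41 + 0.36 + 1.96 + 0.25 = 10.22
s = √(10.22/3) = √3.40667 ≈ 1.85

s = 1.85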